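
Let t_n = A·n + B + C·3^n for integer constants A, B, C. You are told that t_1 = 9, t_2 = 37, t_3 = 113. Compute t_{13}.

Write the equations: A + B + 3C = 9; 2A + B + 9C = 37; 3A + B + 27C = 113.
Subtracting the first from the second: A + 6C = 28.
Subtracting the second from the third: A + 18C = 76.
Solving: C = 4, A = 4, then B = -7.
Therefore t_{13} = 52 + (-7) + 4·1594323 = 6377337.

6377337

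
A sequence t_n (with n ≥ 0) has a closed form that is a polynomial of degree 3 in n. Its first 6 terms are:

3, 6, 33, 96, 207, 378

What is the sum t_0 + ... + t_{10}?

8118

1st diffs: 3, 27, 63, 111, 171.
2nd diffs: 24, 36, 48, 60.
3rd diffs: 12, 12, 12 (constant).
So t_n = 2n^3 + 6n^2 - 5n + 3.
Continuing: …, 621, 948, 1371, 1902, …, t_{10} = 2553.
Summing n = 0..10 (11 terms) gives 8118.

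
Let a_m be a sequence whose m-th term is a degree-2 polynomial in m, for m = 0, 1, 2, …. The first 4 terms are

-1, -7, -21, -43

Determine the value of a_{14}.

1st diffs: -6, -14, -22.
2nd diffs: -8, -8 (constant).
Newton forward-difference form: a_m = -1 + (-6)·C(m,1) + (-8)·C(m,2).
At m = 14: m = 14, so a_{14} = -1 - 84 - 728 = -813.

-813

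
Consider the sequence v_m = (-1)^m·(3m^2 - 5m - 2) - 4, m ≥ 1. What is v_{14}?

(-1)^14 = 1; 3m^2 - 5m - 2 at m=14 is 516; so v_{14} = 512.

512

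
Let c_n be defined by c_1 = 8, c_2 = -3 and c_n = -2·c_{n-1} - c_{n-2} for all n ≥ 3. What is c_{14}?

57

Applying the relation repeatedly:
c_3 = -2, c_4 = 7, c_5 = -12, …, c_{11} = -42, c_{12} = 47, c_{13} = -52, c_{14} = 57.
(Characteristic roots are -1 and -1.)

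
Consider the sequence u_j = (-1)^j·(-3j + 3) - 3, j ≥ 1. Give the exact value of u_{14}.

(-1)^14 = 1; -3j + 3 at j=14 is -39; so u_{14} = -42.

-42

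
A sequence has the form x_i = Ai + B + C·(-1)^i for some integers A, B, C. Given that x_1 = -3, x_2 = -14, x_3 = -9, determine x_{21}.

-63

Write the equations: A + B - C = -3; 2A + B + C = -14; 3A + B - C = -9.
Subtracting the first from the second: A + 2C = -11.
Subtracting the second from the third: A - 2C = 5.
Solving: C = -4, A = -3, then B = -4.
Therefore x_{21} = -63 + (-4) + (-4)·(-1) = -63.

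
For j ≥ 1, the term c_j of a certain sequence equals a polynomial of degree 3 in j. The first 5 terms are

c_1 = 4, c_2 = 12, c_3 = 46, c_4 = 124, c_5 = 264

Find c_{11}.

1st diffs: 8, 34, 78, 140.
2nd diffs: 26, 44, 62.
3rd diffs: 18, 18 (constant).
Newton forward-difference form: c_j = 4 + 8·C(j-1,1) + 26·C(j-1,2) + 18·C(j-1,3).
At j = 11: j-1 = 10, so c_{11} = 4 + 80 + 1170 + 2160 = 3414.

3414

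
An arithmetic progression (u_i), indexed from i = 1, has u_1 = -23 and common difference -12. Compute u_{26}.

u_i = -23 + (i - 1)·(-12).
u_{26} = -23 + 25·(-12) = -323.

-323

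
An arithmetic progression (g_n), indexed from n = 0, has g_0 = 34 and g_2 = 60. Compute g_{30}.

424

Common difference d = (60 - 34) / (2 - 0) = 13.
g_n = 34 + (n - 0)·13.
g_{30} = 34 + 30·13 = 424.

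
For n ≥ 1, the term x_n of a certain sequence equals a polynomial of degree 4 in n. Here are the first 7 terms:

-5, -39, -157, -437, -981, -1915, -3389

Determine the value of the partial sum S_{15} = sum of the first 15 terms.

-220407

1st diffs: -34, -118, -280, -544, -934, -1474.
2nd diffs: -84, -162, -264, -390, -540.
3rd diffs: -78, -102, -126, -150.
4th diffs: -24, -24, -24 (constant).
Newton forward-difference form: x_n = -5 + (-34)·C(n-1,1) + (-84)·C(n-1,2) + (-78)·C(n-1,3) + (-24)·C(n-1,4).
Continuing: …, -5577, -8677, -12911, -18525, …, x_{15} = -60541.
Summing n = 1..15 (15 terms) gives -220407.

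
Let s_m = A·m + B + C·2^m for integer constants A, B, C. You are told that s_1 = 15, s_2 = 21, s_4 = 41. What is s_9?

557

The three given values yield: A + B + 2C = 15; 2A + B + 4C = 21; 4A + B + 16C = 41.
Subtracting the first from the second: A + 2C = 6.
Subtracting the second from the third: 2A + 12C = 20.
Solving: C = 1, A = 4, then B = 9.
Therefore s_9 = 36 + 9 + 1·512 = 557.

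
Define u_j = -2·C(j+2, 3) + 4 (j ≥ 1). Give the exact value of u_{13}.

C(15, 3) = 455, so u_{13} = -906.

-906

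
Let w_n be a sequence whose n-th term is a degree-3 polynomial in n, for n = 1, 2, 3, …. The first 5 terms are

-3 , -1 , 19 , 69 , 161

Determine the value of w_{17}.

1st diffs: 2, 20, 50, 92.
2nd diffs: 18, 30, 42.
3rd diffs: 12, 12 (constant).
Newton forward-difference form: w_n = -3 + 2·C(n-1,1) + 18·C(n-1,2) + 12·C(n-1,3).
At n = 17: n-1 = 16, so w_{17} = -3 + 32 + 2160 + 6720 = 8909.

8909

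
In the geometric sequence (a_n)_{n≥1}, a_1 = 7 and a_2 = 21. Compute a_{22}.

73222472421

Common ratio r = 3.
a_n = 7·3^(n-1).
a_{22} = 7·3^21 = 73222472421.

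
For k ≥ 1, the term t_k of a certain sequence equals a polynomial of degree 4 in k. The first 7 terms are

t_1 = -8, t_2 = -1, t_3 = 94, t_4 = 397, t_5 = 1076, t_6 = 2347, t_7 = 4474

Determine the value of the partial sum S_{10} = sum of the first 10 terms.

48091

1st diffs: 7, 95, 303, 679, 1271, 2127.
2nd diffs: 88, 208, 376, 592, 856.
3rd diffs: 120, 168, 216, 264.
4th diffs: 48, 48, 48 (constant).
Newton forward-difference form: t_k = -8 + 7·C(k-1,1) + 88·C(k-1,2) + 120·C(k-1,3) + 48·C(k-1,4).
Continuing: 7769, 12592, 19351.
Summing k = 1..10 (10 terms) gives 48091.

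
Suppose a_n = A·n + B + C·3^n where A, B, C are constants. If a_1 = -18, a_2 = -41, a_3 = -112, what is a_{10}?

-236193

At n = 1, 2, 3: A + B + 3C = -18; 2A + B + 9C = -41; 3A + B + 27C = -112.
Subtracting the first from the second: A + 6C = -23.
Subtracting the second from the third: A + 18C = -71.
Solving: C = -4, A = 1, then B = -7.
Hence a_{10} = 1·10 + (-7) + (-4)·59049 = -236193.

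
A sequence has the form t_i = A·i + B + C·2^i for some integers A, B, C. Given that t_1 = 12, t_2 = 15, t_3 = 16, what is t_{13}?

-8118

Plug in i = 1, 2, 3: A + B + 2C = 12; 2A + B + 4C = 15; 3A + B + 8C = 16.
Subtracting the first from the second: A + 2C = 3.
Subtracting the second from the third: A + 4C = 1.
Solving: C = -1, A = 5, then B = 9.
So t_i = 5·i + 9 + (-1)·2^i; at i=13 this is -8118.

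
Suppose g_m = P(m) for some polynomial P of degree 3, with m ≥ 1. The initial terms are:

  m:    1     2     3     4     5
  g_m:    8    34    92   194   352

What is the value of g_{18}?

12962

1st diffs: 26, 58, 102, 158.
2nd diffs: 32, 44, 56.
3rd diffs: 12, 12 (constant).
Newton forward-difference form: g_m = 8 + 26·C(m-1,1) + 32·C(m-1,2) + 12·C(m-1,3).
At m = 18: m-1 = 17, so g_{18} = 8 + 442 + 4352 + 8160 = 12962.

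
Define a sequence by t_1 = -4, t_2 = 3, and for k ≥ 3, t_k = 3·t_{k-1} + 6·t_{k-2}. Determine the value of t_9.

Step forward from the initial values:
t_3 = -15; t_4 = -27; t_5 = -171; t_6 = -675; t_7 = -3051; t_8 = -13203; t_9 = -57915.

-57915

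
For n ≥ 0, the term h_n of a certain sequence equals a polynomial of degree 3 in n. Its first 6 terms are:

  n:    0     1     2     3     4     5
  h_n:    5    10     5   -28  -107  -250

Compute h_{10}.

1st diffs: 5, -5, -33, -79, -143.
2nd diffs: -10, -28, -46, -64.
3rd diffs: -18, -18, -18 (constant).
So h_n = -3n^3 + 4n^2 + 4n + 5.
Evaluating at n = 10 gives h_{10} = -2555.

-2555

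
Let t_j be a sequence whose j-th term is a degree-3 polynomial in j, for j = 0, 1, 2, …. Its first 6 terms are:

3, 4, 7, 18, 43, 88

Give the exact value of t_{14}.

2383

1st diffs: 1, 3, 11, 25, 45.
2nd diffs: 2, 8, 14, 20.
3rd diffs: 6, 6, 6 (constant).
Newton forward-difference form: t_j = 3 + 1·C(j,1) + 2·C(j,2) + 6·C(j,3).
At j = 14: j = 14, so t_{14} = 3 + 14 + 182 + 2184 = 2383.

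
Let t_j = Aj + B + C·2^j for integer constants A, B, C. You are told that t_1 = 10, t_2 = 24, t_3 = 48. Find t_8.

At j = 1, 2, 3: A + B + 2C = 10; 2A + B + 4C = 24; 3A + B + 8C = 48.
Subtracting the first from the second: A + 2C = 14.
Subtracting the second from the third: A + 4C = 24.
Solving: C = 5, A = 4, then B = -4.
Therefore t_8 = 32 + (-4) + 5·256 = 1308.

1308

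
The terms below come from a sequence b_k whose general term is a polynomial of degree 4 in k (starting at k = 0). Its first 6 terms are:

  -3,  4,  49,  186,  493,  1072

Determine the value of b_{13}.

1st diffs: 7, 45, 137, 307, 579.
2nd diffs: 38, 92, 170, 272.
3rd diffs: 54, 78, 102.
4th diffs: 24, 24 (constant).
Newton forward-difference form: b_k = -3 + 7·C(k,1) + 38·C(k,2) + 54·C(k,3) + 24·C(k,4).
At k = 13: k = 13, so b_{13} = -3 + 91 + 2964 + 15444 + 17160 = 35656.

35656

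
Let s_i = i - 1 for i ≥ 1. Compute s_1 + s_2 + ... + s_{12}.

Over i = 1..12: Σi = 78.
Total = (1)·78 + (-1)·12 = 66.

66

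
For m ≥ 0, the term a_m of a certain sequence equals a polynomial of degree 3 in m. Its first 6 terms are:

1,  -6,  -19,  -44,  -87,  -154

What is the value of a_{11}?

1st diffs: -7, -13, -25, -43, -67.
2nd diffs: -6, -12, -18, -24.
3rd diffs: -6, -6, -6 (constant).
Newton forward-difference form: a_m = 1 + (-7)·C(m,1) + (-6)·C(m,2) + (-6)·C(m,3).
At m = 11: m = 11, so a_{11} = 1 - 77 - 330 - 990 = -1396.

-1396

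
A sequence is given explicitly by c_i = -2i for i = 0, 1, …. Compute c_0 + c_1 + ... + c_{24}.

Over i = 0..24: Σi = 300.
Total = (-2)·300 = -600.

-600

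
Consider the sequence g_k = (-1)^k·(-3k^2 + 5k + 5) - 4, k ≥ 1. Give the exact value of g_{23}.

1463

(-1)^23 = -1; -3k^2 + 5k + 5 at k=23 is -1467; so g_{23} = 1463.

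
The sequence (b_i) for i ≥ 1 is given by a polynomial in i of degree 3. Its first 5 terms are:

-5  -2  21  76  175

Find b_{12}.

1st diffs: 3, 23, 55, 99.
2nd diffs: 20, 32, 44.
3rd diffs: 12, 12 (constant).
Newton forward-difference form: b_i = -5 + 3·C(i-1,1) + 20·C(i-1,2) + 12·C(i-1,3).
At i = 12: i-1 = 11, so b_{12} = -5 + 33 + 1100 + 1980 = 3108.

3108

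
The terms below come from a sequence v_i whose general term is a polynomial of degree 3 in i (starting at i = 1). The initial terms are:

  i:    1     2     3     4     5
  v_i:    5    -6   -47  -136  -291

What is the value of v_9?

-1931

1st diffs: -11, -41, -89, -155.
2nd diffs: -30, -48, -66.
3rd diffs: -18, -18 (constant).
Newton forward-difference form: v_i = 5 + (-11)·C(i-1,1) + (-30)·C(i-1,2) + (-18)·C(i-1,3).
At i = 9: i-1 = 8, so v_9 = 5 - 88 - 840 - 1008 = -1931.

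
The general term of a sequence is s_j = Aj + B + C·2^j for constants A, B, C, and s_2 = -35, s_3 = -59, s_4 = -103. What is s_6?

Write the equations: 2A + B + 4C = -35; 3A + B + 8C = -59; 4A + B + 16C = -103.
Subtracting the first from the second: A + 4C = -24.
Subtracting the second from the third: A + 8C = -44.
Solving: C = -5, A = -4, then B = -7.
Therefore s_6 = -24 + (-7) + (-5)·64 = -351.

-351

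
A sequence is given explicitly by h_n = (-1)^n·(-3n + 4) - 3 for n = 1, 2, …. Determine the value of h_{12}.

-35

(-1)^12 = 1; -3n + 4 at n=12 is -32; so h_{12} = -35.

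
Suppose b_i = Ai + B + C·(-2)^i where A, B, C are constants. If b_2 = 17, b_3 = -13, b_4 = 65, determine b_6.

Plug in i = 2, 3, 4: 2A + B + 4C = 17; 3A + B - 8C = -13; 4A + B + 16C = 65.
Subtracting the first from the second: A - 12C = -30.
Subtracting the second from the third: A + 24C = 78.
Solving: C = 3, A = 6, then B = -7.
So b_i = 6·i + (-7) + 3·(-2)^i; at i=6 this is 221.

221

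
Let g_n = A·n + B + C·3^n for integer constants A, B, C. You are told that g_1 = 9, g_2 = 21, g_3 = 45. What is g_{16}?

The three given values yield: A + B + 3C = 9; 2A + B + 9C = 21; 3A + B + 27C = 45.
Subtracting the first from the second: A + 6C = 12.
Subtracting the second from the third: A + 18C = 24.
Solving: C = 1, A = 6, then B = 0.
So g_n = 6·n + 0 + 1·3^n; at n=16 this is 43046817.

43046817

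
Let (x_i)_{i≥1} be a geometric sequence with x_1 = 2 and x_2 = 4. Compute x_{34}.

17179869184

Common ratio r = 2.
x_i = 2·2^(i-1).
x_{34} = 2·2^33 = 17179869184.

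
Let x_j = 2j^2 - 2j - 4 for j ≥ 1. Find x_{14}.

360

x_{14} = 2·14^2 - 2·14 - 4 = 360.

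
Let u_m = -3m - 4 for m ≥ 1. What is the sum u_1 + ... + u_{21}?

Over m = 1..21: Σm = 231.
Total = (-3)·231 + (-4)·21 = -777.

-777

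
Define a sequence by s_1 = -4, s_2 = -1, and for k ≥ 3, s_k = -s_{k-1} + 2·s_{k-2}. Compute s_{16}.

Iterate the recurrence:
s_3 = -7, s_4 = 5, s_5 = -19, …, s_{13} = -4099, s_{14} = 8189, s_{15} = -16387, s_{16} = 32765.
(Characteristic roots are 1 and -2.)

32765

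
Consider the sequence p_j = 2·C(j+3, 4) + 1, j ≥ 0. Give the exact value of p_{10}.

C(13, 4) = 715, so p_{10} = 1431.

1431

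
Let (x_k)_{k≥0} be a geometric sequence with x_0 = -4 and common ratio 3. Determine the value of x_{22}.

-125524238436

x_k = (-4)·3^(k-0).
x_{22} = (-4)·3^22 = -125524238436.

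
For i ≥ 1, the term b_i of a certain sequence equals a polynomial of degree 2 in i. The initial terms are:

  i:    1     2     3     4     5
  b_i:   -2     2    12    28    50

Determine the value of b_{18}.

1st diffs: 4, 10, 16, 22.
2nd diffs: 6, 6, 6 (constant).
Newton forward-difference form: b_i = -2 + 4·C(i-1,1) + 6·C(i-1,2).
At i = 18: i-1 = 17, so b_{18} = -2 + 68 + 816 = 882.

882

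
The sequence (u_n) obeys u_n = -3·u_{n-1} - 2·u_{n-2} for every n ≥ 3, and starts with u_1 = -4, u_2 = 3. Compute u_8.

-123

Step forward from the initial values:
u_3 = -1  u_4 = -3  u_5 = 11  u_6 = -27  u_7 = 59  u_8 = -123.
(Characteristic roots are -1 and -2.)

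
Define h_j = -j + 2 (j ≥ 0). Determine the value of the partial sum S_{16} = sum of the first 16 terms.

Over j = 0..15: Σj = 120.
Total = (-1)·120 + (2)·16 = -88.

-88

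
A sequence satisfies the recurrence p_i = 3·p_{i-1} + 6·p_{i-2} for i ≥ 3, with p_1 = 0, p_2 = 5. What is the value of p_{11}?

2222235

Iterate the recurrence:
p_3 = 15; p_4 = 75; p_5 = 315; p_6 = 1395; p_7 = 6075; p_8 = 26595; p_9 = 116235; p_{10} = 508275; p_{11} = 2222235.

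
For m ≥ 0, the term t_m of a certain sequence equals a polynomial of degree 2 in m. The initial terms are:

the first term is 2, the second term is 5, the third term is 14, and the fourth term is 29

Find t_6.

110

1st diffs: 3, 9, 15.
2nd diffs: 6, 6 (constant).
So t_m = 3m^2 + 2.
Evaluating at m = 6 gives t_6 = 110.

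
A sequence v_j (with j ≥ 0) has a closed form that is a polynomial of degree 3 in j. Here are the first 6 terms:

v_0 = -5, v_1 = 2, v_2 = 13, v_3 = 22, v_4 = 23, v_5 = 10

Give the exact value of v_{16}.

-2773

1st diffs: 7, 11, 9, 1, -13.
2nd diffs: 4, -2, -8, -14.
3rd diffs: -6, -6, -6 (constant).
So v_j = -j^3 + 5j^2 + 3j - 5.
Evaluating at j = 16 gives v_{16} = -2773.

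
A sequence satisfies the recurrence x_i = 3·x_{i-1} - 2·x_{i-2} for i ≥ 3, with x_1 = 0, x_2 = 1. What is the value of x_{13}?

4095

Iterate the recurrence:
x_3 = 3  x_4 = 7  x_5 = 15  …  x_{10} = 511  x_{11} = 1023  x_{12} = 2047  x_{13} = 4095.
(Characteristic roots are 2 and 1.)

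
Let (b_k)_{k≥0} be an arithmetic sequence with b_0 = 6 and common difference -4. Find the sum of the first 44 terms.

-3520

b_k = 6 + (k - 0)·(-4).
b_{43} = -166; S = 44·(6 + (-166))/2 = -3520.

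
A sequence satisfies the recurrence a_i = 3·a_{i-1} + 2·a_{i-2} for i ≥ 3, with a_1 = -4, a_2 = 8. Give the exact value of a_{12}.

1632160

Compute successive terms:
a_3 = 16; a_4 = 64; a_5 = 224; a_6 = 800; a_7 = 2848; a_8 = 10144; a_9 = 36128; a_{10} = 128672; a_{11} = 458272; a_{12} = 1632160.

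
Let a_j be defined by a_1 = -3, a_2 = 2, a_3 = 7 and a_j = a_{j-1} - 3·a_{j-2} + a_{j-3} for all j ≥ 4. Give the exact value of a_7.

53

Compute successive terms:
a_4 = -2; a_5 = -21; a_6 = -8; a_7 = 53.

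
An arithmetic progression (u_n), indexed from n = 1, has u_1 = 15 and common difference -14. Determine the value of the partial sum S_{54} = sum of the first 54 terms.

u_n = 15 + (n - 1)·(-14).
u_{54} = -727; S = 54·(15 + (-727))/2 = -19224.

-19224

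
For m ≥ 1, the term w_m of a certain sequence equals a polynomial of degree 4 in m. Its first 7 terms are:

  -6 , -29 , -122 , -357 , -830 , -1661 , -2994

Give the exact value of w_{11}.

-17066

1st diffs: -23, -93, -235, -473, -831, -1333.
2nd diffs: -70, -142, -238, -358, -502.
3rd diffs: -72, -96, -120, -144.
4th diffs: -24, -24, -24 (constant).
Newton forward-difference form: w_m = -6 + (-23)·C(m-1,1) + (-70)·C(m-1,2) + (-72)·C(m-1,3) + (-24)·C(m-1,4).
At m = 11: m-1 = 10, so w_{11} = -6 - 230 - 3150 - 8640 - 5040 = -17066.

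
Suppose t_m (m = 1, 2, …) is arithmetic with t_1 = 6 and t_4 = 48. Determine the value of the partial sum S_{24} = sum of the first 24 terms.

4008

Common difference d = (48 - 6) / (4 - 1) = 14.
t_m = 6 + (m - 1)·14.
t_{24} = 328; S = 24·(6 + 328)/2 = 4008.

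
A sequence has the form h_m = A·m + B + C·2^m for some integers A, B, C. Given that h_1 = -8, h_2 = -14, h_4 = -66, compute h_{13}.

Write the equations: A + B + 2C = -8; 2A + B + 4C = -14; 4A + B + 16C = -66.
Subtracting the first from the second: A + 2C = -6.
Subtracting the second from the third: 2A + 12C = -52.
Solving: C = -5, A = 4, then B = -2.
Therefore h_{13} = 52 + (-2) + (-5)·8192 = -40910.

-40910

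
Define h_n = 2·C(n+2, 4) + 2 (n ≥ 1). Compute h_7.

254

C(9, 4) = 126, so h_7 = 254.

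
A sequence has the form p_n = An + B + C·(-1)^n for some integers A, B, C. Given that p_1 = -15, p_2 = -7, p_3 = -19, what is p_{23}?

-59

Plug in n = 1, 2, 3: A + B - C = -15; 2A + B + C = -7; 3A + B - C = -19.
Subtracting the first from the second: A + 2C = 8.
Subtracting the second from the third: A - 2C = -12.
Solving: C = 5, A = -2, then B = -8.
So p_n = -2·n + (-8) + 5·(-1)^n; at n=23 this is -59.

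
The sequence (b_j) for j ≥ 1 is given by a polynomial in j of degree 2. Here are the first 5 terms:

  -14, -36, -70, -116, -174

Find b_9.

1st diffs: -22, -34, -46, -58.
2nd diffs: -12, -12, -12 (constant).
Newton forward-difference form: b_j = -14 + (-22)·C(j-1,1) + (-12)·C(j-1,2).
At j = 9: j-1 = 8, so b_9 = -14 - 176 - 336 = -526.

-526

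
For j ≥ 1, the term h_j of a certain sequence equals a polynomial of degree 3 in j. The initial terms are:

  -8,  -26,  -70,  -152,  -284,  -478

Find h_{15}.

1st diffs: -18, -44, -82, -132, -194.
2nd diffs: -26, -38, -50, -62.
3rd diffs: -12, -12, -12 (constant).
Newton forward-difference form: h_j = -8 + (-18)·C(j-1,1) + (-26)·C(j-1,2) + (-12)·C(j-1,3).
At j = 15: j-1 = 14, so h_{15} = -8 - 252 - 2366 - 4368 = -6994.

-6994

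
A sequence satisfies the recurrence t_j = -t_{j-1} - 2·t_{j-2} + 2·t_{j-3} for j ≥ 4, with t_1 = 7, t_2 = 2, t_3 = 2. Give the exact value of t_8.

t_4 = 8;  t_5 = -8;  t_6 = -4;  t_7 = 36;  t_8 = -44.

-44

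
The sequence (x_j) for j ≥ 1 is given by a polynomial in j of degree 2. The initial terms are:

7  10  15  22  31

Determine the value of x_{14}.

1st diffs: 3, 5, 7, 9.
2nd diffs: 2, 2, 2 (constant).
Newton forward-difference form: x_j = 7 + 3·C(j-1,1) + 2·C(j-1,2).
At j = 14: j-1 = 13, so x_{14} = 7 + 39 + 156 = 202.

202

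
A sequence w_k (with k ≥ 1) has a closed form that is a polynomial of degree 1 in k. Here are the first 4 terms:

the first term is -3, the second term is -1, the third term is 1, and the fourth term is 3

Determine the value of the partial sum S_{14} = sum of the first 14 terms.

1st diffs: 2, 2, 2 (constant).
So w_k = 2k - 5.
Continuing: …, 5, 7, 9, 11, …, w_{14} = 23.
Summing k = 1..14 (14 terms) gives 140.

140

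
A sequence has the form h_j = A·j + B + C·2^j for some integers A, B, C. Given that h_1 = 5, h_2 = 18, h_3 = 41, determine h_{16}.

327720

At j = 1, 2, 3: A + B + 2C = 5; 2A + B + 4C = 18; 3A + B + 8C = 41.
Subtracting the first from the second: A + 2C = 13.
Subtracting the second from the third: A + 4C = 23.
Solving: C = 5, A = 3, then B = -8.
Therefore h_{16} = 48 + (-8) + 5·65536 = 327720.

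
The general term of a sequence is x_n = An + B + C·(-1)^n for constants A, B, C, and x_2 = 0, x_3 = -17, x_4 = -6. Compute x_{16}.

-42

Plug in n = 2, 3, 4: 2A + B + C = 0; 3A + B - C = -17; 4A + B + C = -6.
Subtracting the first from the second: A - 2C = -17.
Subtracting the second from the third: A + 2C = 11.
Solving: C = 7, A = -3, then B = -1.
So x_n = -3·n + (-1) + 7·(-1)^n; at n=16 this is -42.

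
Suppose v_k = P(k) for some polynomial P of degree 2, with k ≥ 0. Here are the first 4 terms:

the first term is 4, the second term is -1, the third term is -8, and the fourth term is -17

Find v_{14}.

-248

1st diffs: -5, -7, -9.
2nd diffs: -2, -2 (constant).
Newton forward-difference form: v_k = 4 + (-5)·C(k,1) + (-2)·C(k,2).
At k = 14: k = 14, so v_{14} = 4 - 70 - 182 = -248.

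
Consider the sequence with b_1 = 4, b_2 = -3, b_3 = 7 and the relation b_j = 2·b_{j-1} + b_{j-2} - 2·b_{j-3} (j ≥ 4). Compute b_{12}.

Compute successive terms:
b_4 = 3; b_5 = 19; b_6 = 27; b_7 = 67; b_8 = 123; b_9 = 259; b_{10} = 507; b_{11} = 1027; b_{12} = 2043.

2043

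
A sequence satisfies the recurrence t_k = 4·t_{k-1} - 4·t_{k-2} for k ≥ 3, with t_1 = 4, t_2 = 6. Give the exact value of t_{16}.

-360448

Iterate the recurrence:
t_3 = 8  t_4 = 8  t_5 = 0  …  t_{13} = -32768  t_{14} = -73728  t_{15} = -163840  t_{16} = -360448.
(Characteristic roots are 2 and 2.)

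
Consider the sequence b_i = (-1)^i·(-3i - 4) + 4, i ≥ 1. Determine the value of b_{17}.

(-1)^17 = -1; -3i - 4 at i=17 is -55; so b_{17} = 59.

59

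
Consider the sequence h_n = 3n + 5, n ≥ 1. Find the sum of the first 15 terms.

435

Over n = 1..15: Σn = 120.
Total = (3)·120 + (5)·15 = 435.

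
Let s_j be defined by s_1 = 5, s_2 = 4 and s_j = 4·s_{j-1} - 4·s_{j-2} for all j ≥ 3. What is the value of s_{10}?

s_3 = -4  s_4 = -32  s_5 = -112  s_6 = -320  s_7 = -832  s_8 = -2048  s_9 = -4864  s_{10} = -11264.
(Characteristic roots are 2 and 2.)

-11264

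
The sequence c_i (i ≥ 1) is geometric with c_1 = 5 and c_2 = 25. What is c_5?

3125

Common ratio r = 5.
c_i = 5·5^(i-1).
c_5 = 5·5^4 = 3125.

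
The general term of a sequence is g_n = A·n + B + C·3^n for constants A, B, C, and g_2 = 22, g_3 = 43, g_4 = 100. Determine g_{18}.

Plug in n = 2, 3, 4: 2A + B + 9C = 22; 3A + B + 27C = 43; 4A + B + 81C = 100.
Subtracting the first from the second: A + 18C = 21.
Subtracting the second from the third: A + 54C = 57.
Solving: C = 1, A = 3, then B = 7.
Therefore g_{18} = 54 + 7 + 1·387420489 = 387420550.

387420550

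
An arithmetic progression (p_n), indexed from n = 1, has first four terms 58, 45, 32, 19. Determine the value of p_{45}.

Common difference d = -13.
p_n = 58 + (n - 1)·(-13).
p_{45} = 58 + 44·(-13) = -514.

-514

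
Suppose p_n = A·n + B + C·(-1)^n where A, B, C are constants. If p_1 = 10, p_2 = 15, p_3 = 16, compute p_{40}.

At n = 1, 2, 3: A + B - C = 10; 2A + B + C = 15; 3A + B - C = 16.
Subtracting the first from the second: A + 2C = 5.
Subtracting the second from the third: A - 2C = 1.
Solving: C = 1, A = 3, then B = 8.
Therefore p_{40} = 120 + 8 + 1·1 = 129.

129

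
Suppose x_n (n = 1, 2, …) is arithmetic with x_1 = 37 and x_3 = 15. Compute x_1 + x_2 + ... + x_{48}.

Common difference d = (15 - 37) / (3 - 1) = -11.
x_n = 37 + (n - 1)·(-11).
x_{48} = -480; S = 48·(37 + (-480))/2 = -10632.

-10632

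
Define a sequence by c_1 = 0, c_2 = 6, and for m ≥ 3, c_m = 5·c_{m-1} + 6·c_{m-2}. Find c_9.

1439670

c_3 = 30, c_4 = 186, c_5 = 1110, c_6 = 6666, c_7 = 39990, c_8 = 239946, c_9 = 1439670.
(Characteristic roots are 6 and -1.)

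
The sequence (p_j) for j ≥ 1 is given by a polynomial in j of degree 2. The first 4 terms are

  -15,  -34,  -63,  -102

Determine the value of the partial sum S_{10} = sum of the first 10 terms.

-2205

1st diffs: -19, -29, -39.
2nd diffs: -10, -10 (constant).
Newton forward-difference form: p_j = -15 + (-19)·C(j-1,1) + (-10)·C(j-1,2).
Continuing: …, -151, -210, -279, -358, …, p_{10} = -546.
Summing j = 1..10 (10 terms) gives -2205.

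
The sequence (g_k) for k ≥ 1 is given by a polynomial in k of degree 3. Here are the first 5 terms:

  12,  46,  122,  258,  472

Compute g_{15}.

1st diffs: 34, 76, 136, 214.
2nd diffs: 42, 60, 78.
3rd diffs: 18, 18 (constant).
So g_k = 3k^3 + 3k^2 + 4k + 2.
Evaluating at k = 15 gives g_{15} = 10862.

10862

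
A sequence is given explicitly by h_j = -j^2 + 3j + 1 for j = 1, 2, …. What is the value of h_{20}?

h_{20} = -1·20^2 + 3·20 + 1 = -339.

-339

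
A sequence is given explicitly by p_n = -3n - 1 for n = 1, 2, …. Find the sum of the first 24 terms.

-924

Over n = 1..24: Σn = 300.
Total = (-3)·300 + (-1)·24 = -924.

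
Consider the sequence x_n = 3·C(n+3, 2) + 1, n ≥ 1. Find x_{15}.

C(18, 2) = 153, so x_{15} = 460.

460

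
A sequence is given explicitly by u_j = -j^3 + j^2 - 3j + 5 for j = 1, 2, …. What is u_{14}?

u_{14} = -1·14^3 + 1·14^2 - 3·14 + 5 = -2585.

-2585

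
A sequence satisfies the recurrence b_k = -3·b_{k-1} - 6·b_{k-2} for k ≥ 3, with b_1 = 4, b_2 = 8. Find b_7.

1728

Iterate the recurrence:
b_3 = -48;  b_4 = 96;  b_5 = 0;  b_6 = -576;  b_7 = 1728.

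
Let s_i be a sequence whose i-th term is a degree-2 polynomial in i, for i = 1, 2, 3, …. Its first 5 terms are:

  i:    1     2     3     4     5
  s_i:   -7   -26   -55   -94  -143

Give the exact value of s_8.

1st diffs: -19, -29, -39, -49.
2nd diffs: -10, -10, -10 (constant).
So s_i = -5i^2 - 4i + 2.
Evaluating at i = 8 gives s_8 = -350.

-350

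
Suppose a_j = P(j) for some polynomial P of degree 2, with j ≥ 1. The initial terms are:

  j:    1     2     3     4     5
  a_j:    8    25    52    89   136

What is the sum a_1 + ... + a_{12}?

1st diffs: 17, 27, 37, 47.
2nd diffs: 10, 10, 10 (constant).
So a_j = 5j^2 + 2j + 1.
Continuing: …, 193, 260, 337, 424, …, a_{12} = 745.
Summing j = 1..12 (12 terms) gives 3418.

3418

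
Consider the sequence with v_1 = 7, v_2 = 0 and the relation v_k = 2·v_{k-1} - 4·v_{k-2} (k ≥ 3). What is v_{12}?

14336

Compute successive terms:
v_3 = -28;  v_4 = -56;  v_5 = 0;  v_6 = 224;  v_7 = 448;  v_8 = 0;  v_9 = -1792;  v_{10} = -3584;  v_{11} = 0;  v_{12} = 14336.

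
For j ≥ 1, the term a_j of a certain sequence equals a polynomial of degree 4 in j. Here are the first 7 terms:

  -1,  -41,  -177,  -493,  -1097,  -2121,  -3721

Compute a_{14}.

1st diffs: -40, -136, -316, -604, -1024, -1600.
2nd diffs: -96, -180, -288, -420, -576.
3rd diffs: -84, -108, -132, -156.
4th diffs: -24, -24, -24 (constant).
So a_j = -j^4 - 4j^3 + j^2 + 3.
Evaluating at j = 14 gives a_{14} = -49193.

-49193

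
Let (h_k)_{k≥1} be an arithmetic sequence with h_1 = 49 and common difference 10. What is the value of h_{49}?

529

h_k = 49 + (k - 1)·10.
h_{49} = 49 + 48·10 = 529.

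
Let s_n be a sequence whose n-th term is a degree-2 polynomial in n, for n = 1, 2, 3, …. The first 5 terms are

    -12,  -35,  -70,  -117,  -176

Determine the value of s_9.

-532

1st diffs: -23, -35, -47, -59.
2nd diffs: -12, -12, -12 (constant).
So s_n = -6n^2 - 5n - 1.
Evaluating at n = 9 gives s_9 = -532.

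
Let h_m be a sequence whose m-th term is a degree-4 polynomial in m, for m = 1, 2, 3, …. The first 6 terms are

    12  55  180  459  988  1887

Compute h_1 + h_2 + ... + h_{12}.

75670

1st diffs: 43, 125, 279, 529, 899.
2nd diffs: 82, 154, 250, 370.
3rd diffs: 72, 96, 120.
4th diffs: 24, 24 (constant).
So h_m = m^4 + 2m^3 + 4m^2 + 2m + 3.
Continuing: …, 3300, 5395, 8364, 12423, …, h_{12} = 24795.
Summing m = 1..12 (12 terms) gives 75670.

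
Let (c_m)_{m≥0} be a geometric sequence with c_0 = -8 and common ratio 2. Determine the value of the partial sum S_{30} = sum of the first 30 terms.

-8589934584

c_m = (-8)·2^(m-0).
S = (-8)·(2^30 - 1)/(2 - 1) = (-8)·(1073741824 - 1)/(1) = -8589934584.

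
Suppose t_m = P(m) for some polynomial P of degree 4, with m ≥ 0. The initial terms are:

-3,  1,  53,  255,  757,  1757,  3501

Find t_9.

1st diffs: 4, 52, 202, 502, 1000, 1744.
2nd diffs: 48, 150, 300, 498, 744.
3rd diffs: 102, 150, 198, 246.
4th diffs: 48, 48, 48 (constant).
Newton forward-difference form: t_m = -3 + 4·C(m,1) + 48·C(m,2) + 102·C(m,3) + 48·C(m,4).
At m = 9: m = 9, so t_9 = -3 + 36 + 1728 + 8568 + 6048 = 16377.

16377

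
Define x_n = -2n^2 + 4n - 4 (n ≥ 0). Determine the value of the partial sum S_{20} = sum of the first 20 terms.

Over n = 0..19: Σn = 190, Σn² = 2470.
Total = (-2)·2470 + (4)·190 + (-4)·20 = -4260.

-4260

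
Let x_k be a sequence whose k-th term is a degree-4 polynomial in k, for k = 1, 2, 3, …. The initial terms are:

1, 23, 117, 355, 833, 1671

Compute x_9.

1st diffs: 22, 94, 238, 478, 838.
2nd diffs: 72, 144, 240, 360.
3rd diffs: 72, 96, 120.
4th diffs: 24, 24 (constant).
Newton forward-difference form: x_k = 1 + 22·C(k-1,1) + 72·C(k-1,2) + 72·C(k-1,3) + 24·C(k-1,4).
At k = 9: k-1 = 8, so x_9 = 1 + 176 + 2016 + 4032 + 1680 = 7905.

7905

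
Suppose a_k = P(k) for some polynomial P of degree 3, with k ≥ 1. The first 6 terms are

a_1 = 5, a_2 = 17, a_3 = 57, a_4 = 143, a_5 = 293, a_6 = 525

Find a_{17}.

1st diffs: 12, 40, 86, 150, 232.
2nd diffs: 28, 46, 64, 82.
3rd diffs: 18, 18, 18 (constant).
So a_k = 3k^3 - 4k^2 + 3k + 3.
Evaluating at k = 17 gives a_{17} = 13637.

13637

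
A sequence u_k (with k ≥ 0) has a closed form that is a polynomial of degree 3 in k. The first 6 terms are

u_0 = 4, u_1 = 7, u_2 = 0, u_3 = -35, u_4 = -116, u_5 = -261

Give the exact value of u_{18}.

-16160

1st diffs: 3, -7, -35, -81, -145.
2nd diffs: -10, -28, -46, -64.
3rd diffs: -18, -18, -18 (constant).
Newton forward-difference form: u_k = 4 + 3·C(k,1) + (-10)·C(k,2) + (-18)·C(k,3).
At k = 18: k = 18, so u_{18} = 4 + 54 - 1530 - 14688 = -16160.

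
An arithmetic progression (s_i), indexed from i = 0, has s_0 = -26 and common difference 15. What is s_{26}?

364

s_i = -26 + (i - 0)·15.
s_{26} = -26 + 26·15 = 364.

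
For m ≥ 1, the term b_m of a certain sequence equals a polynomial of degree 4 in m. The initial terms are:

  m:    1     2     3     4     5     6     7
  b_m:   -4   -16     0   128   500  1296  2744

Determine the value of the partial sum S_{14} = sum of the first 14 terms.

189224

1st diffs: -12, 16, 128, 372, 796, 1448.
2nd diffs: 28, 112, 244, 424, 652.
3rd diffs: 84, 132, 180, 228.
4th diffs: 48, 48, 48 (constant).
So b_m = 2m^4 - 6m^3.
Continuing: …, 5120, 8748, 14000, 21296, …, b_{14} = 60368.
Summing m = 1..14 (14 terms) gives 189224.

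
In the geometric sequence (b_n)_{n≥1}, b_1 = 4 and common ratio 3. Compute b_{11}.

236196

b_n = 4·3^(n-1).
b_{11} = 4·3^10 = 236196.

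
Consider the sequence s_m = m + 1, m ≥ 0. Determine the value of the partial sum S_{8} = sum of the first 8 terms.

Over m = 0..7: Σm = 28.
Total = (1)·28 + (1)·8 = 36.

36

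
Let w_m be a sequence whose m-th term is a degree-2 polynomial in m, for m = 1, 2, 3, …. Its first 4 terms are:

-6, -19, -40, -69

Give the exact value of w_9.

-334

1st diffs: -13, -21, -29.
2nd diffs: -8, -8 (constant).
Newton forward-difference form: w_m = -6 + (-13)·C(m-1,1) + (-8)·C(m-1,2).
At m = 9: m-1 = 8, so w_9 = -6 - 104 - 224 = -334.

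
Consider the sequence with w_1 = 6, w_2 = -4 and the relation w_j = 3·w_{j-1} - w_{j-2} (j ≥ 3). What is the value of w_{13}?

-291738

Applying the relation repeatedly:
w_3 = -18; w_4 = -50; w_5 = -132; …; w_{10} = -16258; w_{11} = -42564; w_{12} = -111434; w_{13} = -291738.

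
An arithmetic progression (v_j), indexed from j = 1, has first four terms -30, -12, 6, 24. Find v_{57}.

Common difference d = 18.
v_j = -30 + (j - 1)·18.
v_{57} = -30 + 56·18 = 978.

978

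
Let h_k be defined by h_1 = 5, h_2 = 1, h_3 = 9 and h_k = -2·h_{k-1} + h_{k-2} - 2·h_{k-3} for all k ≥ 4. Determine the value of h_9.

3157

h_4 = -27, h_5 = 61, h_6 = -167, h_7 = 449, h_8 = -1187, h_9 = 3157.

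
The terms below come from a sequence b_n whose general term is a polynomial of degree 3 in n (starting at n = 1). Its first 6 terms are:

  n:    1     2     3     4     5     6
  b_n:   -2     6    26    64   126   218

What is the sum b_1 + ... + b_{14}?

11074

1st diffs: 8, 20, 38, 62, 92.
2nd diffs: 12, 18, 24, 30.
3rd diffs: 6, 6, 6 (constant).
Newton forward-difference form: b_n = -2 + 8·C(n-1,1) + 12·C(n-1,2) + 6·C(n-1,3).
Continuing: …, 346, 516, 734, 1006, …, b_{14} = 2754.
Summing n = 1..14 (14 terms) gives 11074.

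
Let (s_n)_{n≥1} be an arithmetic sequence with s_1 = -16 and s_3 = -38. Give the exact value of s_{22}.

-247

Common difference d = (-38 - (-16)) / (3 - 1) = -11.
s_n = -16 + (n - 1)·(-11).
s_{22} = -16 + 21·(-11) = -247.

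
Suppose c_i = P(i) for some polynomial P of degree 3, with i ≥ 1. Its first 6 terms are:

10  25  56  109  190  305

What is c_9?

914

1st diffs: 15, 31, 53, 81, 115.
2nd diffs: 16, 22, 28, 34.
3rd diffs: 6, 6, 6 (constant).
Newton forward-difference form: c_i = 10 + 15·C(i-1,1) + 16·C(i-1,2) + 6·C(i-1,3).
At i = 9: i-1 = 8, so c_9 = 10 + 120 + 448 + 336 = 914.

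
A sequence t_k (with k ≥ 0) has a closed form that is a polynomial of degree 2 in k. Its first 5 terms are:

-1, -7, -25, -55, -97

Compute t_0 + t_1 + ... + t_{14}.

-6105

1st diffs: -6, -18, -30, -42.
2nd diffs: -12, -12, -12 (constant).
Newton forward-difference form: t_k = -1 + (-6)·C(k,1) + (-12)·C(k,2).
Continuing: …, -151, -217, -295, -385, …, t_{14} = -1177.
Summing k = 0..14 (15 terms) gives -6105.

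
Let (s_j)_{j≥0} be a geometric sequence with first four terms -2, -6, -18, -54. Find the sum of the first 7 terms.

Common ratio r = 3.
s_j = (-2)·3^(j-0).
S = (-2)·(3^7 - 1)/(3 - 1) = (-2)·(2187 - 1)/(2) = -2186.

-2186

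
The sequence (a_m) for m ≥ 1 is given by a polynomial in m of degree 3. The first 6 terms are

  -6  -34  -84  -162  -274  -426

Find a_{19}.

1st diffs: -28, -50, -78, -112, -152.
2nd diffs: -22, -28, -34, -40.
3rd diffs: -6, -6, -6 (constant).
Newton forward-difference form: a_m = -6 + (-28)·C(m-1,1) + (-22)·C(m-1,2) + (-6)·C(m-1,3).
At m = 19: m-1 = 18, so a_{19} = -6 - 504 - 3366 - 4896 = -8772.

-8772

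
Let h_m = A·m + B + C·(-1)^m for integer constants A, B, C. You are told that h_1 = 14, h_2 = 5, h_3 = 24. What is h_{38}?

Write the equations: A + B - C = 14; 2A + B + C = 5; 3A + B - C = 24.
Subtracting the first from the second: A + 2C = -9.
Subtracting the second from the third: A - 2C = 19.
Solving: C = -7, A = 5, then B = 2.
Therefore h_{38} = 190 + 2 + (-7)·1 = 185.

185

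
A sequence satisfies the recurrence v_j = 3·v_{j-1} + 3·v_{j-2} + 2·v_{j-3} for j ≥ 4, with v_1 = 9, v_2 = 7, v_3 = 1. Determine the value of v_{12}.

Step forward from the initial values:
v_4 = 42; v_5 = 143; v_6 = 557; v_7 = 2184; v_8 = 8509; v_9 = 33193; v_{10} = 129474; v_{11} = 505019; v_{12} = 1969865.

1969865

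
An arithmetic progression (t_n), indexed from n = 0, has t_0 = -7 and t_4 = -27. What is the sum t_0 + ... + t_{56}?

Common difference d = (-27 - (-7)) / (4 - 0) = -5.
t_n = -7 + (n - 0)·(-5).
t_{56} = -287; S = 57·(-7 + (-287))/2 = -8379.

-8379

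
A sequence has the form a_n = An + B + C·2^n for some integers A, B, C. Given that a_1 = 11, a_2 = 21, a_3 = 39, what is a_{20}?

The three given values yield: A + B + 2C = 11; 2A + B + 4C = 21; 3A + B + 8C = 39.
Subtracting the first from the second: A + 2C = 10.
Subtracting the second from the third: A + 4C = 18.
Solving: C = 4, A = 2, then B = 1.
So a_n = 2·n + 1 + 4·2^n; at n=20 this is 4194345.

4194345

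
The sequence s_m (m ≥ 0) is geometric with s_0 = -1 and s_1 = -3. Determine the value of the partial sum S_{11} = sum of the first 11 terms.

-88573

Common ratio r = 3.
s_m = (-1)·3^(m-0).
S = (-1)·(3^11 - 1)/(3 - 1) = (-1)·(177147 - 1)/(2) = -88573.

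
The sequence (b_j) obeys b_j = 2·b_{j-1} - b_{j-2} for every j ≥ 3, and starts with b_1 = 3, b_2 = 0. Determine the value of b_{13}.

Applying the relation repeatedly:
b_3 = -3; b_4 = -6; b_5 = -9; …; b_{10} = -24; b_{11} = -27; b_{12} = -30; b_{13} = -33.
(Characteristic roots are 1 and 1.)

-33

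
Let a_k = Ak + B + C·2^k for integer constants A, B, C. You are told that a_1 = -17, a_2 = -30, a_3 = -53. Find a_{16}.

-327732

At k = 1, 2, 3: A + B + 2C = -17; 2A + B + 4C = -30; 3A + B + 8C = -53.
Subtracting the first from the second: A + 2C = -13.
Subtracting the second from the third: A + 4C = -23.
Solving: C = -5, A = -3, then B = -4.
Hence a_{16} = -3·16 + (-4) + (-5)·65536 = -327732.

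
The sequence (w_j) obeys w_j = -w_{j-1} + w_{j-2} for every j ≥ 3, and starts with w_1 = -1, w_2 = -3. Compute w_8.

w_3 = 2; w_4 = -5; w_5 = 7; w_6 = -12; w_7 = 19; w_8 = -31.

-31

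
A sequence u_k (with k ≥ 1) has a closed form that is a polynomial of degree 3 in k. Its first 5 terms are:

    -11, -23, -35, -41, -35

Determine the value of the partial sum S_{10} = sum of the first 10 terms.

1st diffs: -12, -12, -6, 6.
2nd diffs: 0, 6, 12.
3rd diffs: 6, 6 (constant).
Newton forward-difference form: u_k = -11 + (-12)·C(k-1,1) + 6·C(k-1,3).
Continuing: …, -11, 37, 115, 229, …, u_{10} = 385.
Summing k = 1..10 (10 terms) gives 610.

610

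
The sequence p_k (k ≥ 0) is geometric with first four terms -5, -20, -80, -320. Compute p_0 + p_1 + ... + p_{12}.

Common ratio r = 4.
p_k = (-5)·4^(k-0).
S = (-5)·(4^13 - 1)/(4 - 1) = (-5)·(67108864 - 1)/(3) = -111848105.

-111848105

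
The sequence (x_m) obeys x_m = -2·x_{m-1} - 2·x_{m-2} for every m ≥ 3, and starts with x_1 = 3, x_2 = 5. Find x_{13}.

Compute successive terms:
x_3 = -16  x_4 = 22  x_5 = -12  …  x_{10} = 80  x_{11} = -256  x_{12} = 352  x_{13} = -192.

-192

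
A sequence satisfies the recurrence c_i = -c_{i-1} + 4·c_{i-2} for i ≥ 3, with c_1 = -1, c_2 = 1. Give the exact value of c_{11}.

-7589

Step forward from the initial values:
c_3 = -5; c_4 = 9; c_5 = -29; c_6 = 65; c_7 = -181; c_8 = 441; c_9 = -1165; c_{10} = 2929; c_{11} = -7589.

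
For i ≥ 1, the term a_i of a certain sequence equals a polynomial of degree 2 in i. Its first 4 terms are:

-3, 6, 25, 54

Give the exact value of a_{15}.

1033

1st diffs: 9, 19, 29.
2nd diffs: 10, 10 (constant).
So a_i = 5i^2 - 6i - 2.
Evaluating at i = 15 gives a_{15} = 1033.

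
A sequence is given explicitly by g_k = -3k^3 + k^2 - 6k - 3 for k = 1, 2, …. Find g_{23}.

g_{23} = -3·23^3 + 1·23^2 - 6·23 - 3 = -36113.

-36113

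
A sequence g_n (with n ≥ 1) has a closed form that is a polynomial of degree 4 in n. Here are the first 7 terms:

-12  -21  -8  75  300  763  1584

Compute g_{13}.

23772

1st diffs: -9, 13, 83, 225, 463, 821.
2nd diffs: 22, 70, 142, 238, 358.
3rd diffs: 48, 72, 96, 120.
4th diffs: 24, 24, 24 (constant).
Newton forward-difference form: g_n = -12 + (-9)·C(n-1,1) + 22·C(n-1,2) + 48·C(n-1,3) + 24·C(n-1,4).
At n = 13: n-1 = 12, so g_{13} = -12 - 108 + 1452 + 10560 + 11880 = 23772.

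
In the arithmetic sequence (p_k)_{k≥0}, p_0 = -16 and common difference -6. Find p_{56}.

p_k = -16 + (k - 0)·(-6).
p_{56} = -16 + 56·(-6) = -352.

-352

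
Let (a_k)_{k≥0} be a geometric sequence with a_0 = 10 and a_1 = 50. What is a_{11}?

488281250

Common ratio r = 5.
a_k = 10·5^(k-0).
a_{11} = 10·5^11 = 488281250.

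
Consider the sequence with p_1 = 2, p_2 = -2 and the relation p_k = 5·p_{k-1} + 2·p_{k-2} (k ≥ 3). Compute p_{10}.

Iterate the recurrence:
p_3 = -6, p_4 = -34, p_5 = -182, p_6 = -978, p_7 = -5254, p_8 = -28226, p_9 = -151638, p_{10} = -814642.

-814642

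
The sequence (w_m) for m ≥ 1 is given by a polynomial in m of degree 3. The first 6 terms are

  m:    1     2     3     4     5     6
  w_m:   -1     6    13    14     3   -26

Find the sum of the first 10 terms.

1st diffs: 7, 7, 1, -11, -29.
2nd diffs: 0, -6, -12, -18.
3rd diffs: -6, -6, -6 (constant).
Newton forward-difference form: w_m = -1 + 7·C(m-1,1) + (-6)·C(m-1,3).
Continuing: -79, -162, -281, -442.
Summing m = 1..10 (10 terms) gives -955.

-955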